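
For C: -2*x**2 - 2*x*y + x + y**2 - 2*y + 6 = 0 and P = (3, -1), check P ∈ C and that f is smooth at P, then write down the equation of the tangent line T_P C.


Tangent line at P: -9*x - 10*y + 17 = 0.

Step 1: f(3, -1) = 0, so P lies on C.
Step 2: partial derivatives
  f_x(x, y) = -4*x - 2*y + 1, f_y(x, y) = -2*x + 2*y - 2.
  f_x(P) = -9, f_y(P) = -10 (gradient nonzero, so P is smooth).
Step 3: tangent line at P: -9·(x − 3) + -10·(y − -1) = 0.
Expanding: -9*x - 10*y + 17 = 0.


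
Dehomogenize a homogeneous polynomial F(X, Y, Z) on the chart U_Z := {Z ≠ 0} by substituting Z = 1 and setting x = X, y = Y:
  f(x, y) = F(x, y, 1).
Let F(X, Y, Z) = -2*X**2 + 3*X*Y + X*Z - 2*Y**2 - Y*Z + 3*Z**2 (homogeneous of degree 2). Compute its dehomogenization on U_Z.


f(x, y) = -2*x**2 + 3*x*y + x - 2*y**2 - y + 3

On U_Z we set Z = 1. Each monomial c·X^i·Y^j·Z^k in F becomes c·x^i·y^j·1^k = c·x^i·y^j.
Substituting Z = 1: F(X, Y, 1) = -2*x**2 + 3*x*y + x - 2*y**2 - y + 3.
Note: deg(f) ≤ deg(F) = 2; strict inequality happens when F is divisible by Z (lost terms).


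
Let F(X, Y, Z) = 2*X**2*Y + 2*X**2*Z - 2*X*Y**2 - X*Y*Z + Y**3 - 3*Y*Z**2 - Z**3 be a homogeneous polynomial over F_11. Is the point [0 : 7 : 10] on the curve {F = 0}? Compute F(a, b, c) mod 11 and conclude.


F(0,7,10) ≡ 4 (mod 11); P is NOT on the curve.

Evaluate F(0, 7, 10) term-by-term (mod 11).
  2*X**2*Y ↦ 2·0·7·1 = 0
  2*X**2*Z ↦ 2·0·1·10 = 0
  -2*X*Y**2 ↦ -2·0·49·1 = 0
  -X*Y*Z ↦ -1·0·7·10 = 0
  Y**3 ↦ 1·1·343·1 = 343
  -3*Y*Z**2 ↦ -3·1·7·100 = -2100
  -Z**3 ↦ -1·1·1·1000 = -1000
Sum: F(0, 7, 10) = (0) + (0) + (0) + (0) + (343) + (-2100) + (-1000) = -2757.
Reducing mod 11: -2757 ≡ 4 (mod 11).
Since F(a, b, c) ≡ 4 ≠ 0 (mod 11), P does NOT lie on the curve.


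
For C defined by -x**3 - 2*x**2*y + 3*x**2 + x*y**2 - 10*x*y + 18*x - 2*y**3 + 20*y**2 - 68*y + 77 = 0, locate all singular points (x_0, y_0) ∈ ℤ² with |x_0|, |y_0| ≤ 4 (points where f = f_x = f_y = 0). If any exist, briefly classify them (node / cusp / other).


Singular points: {(-1, 3)}; classification: cusp.

Compute partial derivatives:
  f_x = -3*x**2 - 4*x*y + 6*x + y**2 - 10*y + 18.
  f_y = -2*x**2 + 2*x*y - 10*x - 6*y**2 + 40*y - 68.
Scan x_0 ∈ {−4, ..., 4}. For each x_0, f_y(x_0, y) is a polynomial in y; find its integer roots y ∈ {−4, ..., 4}, then test f_x and f at those candidates.
  x = -4: f_y(-4, y) = -6*y**2 + 32*y - 60; no integer root y with |y| ≤ 4.
  x = -3: f_y(-3, y) = -6*y**2 + 34*y - 56; no integer root y with |y| ≤ 4.
  x = -2: f_y(-2, y) = -6*y**2 + 36*y - 56; no integer root y with |y| ≤ 4.
  x = -1: f_y(-1, y) = -6*y**2 + 38*y - 60; vanishes at y ∈ {3}. (-1, 3): f_x = 0, f = 0 — SINGULAR.
  x = 0: f_y(0, y) = -6*y**2 + 40*y - 68; no integer root y with |y| ≤ 4.
  x = 1: f_y(1, y) = -6*y**2 + 42*y - 80; no integer root y with |y| ≤ 4.
  x = 2: f_y(2, y) = -6*y**2 + 44*y - 96; no integer root y with |y| ≤ 4.
  x = 3: f_y(3, y) = -6*y**2 + 46*y - 116; no integer root y with |y| ≤ 4.
  x = 4: f_y(4, y) = -6*y**2 + 48*y - 140; no integer root y with |y| ≤ 4.
Only singular point on the grid: (-1, 3).
Classify: substitute x = -1 + u, y = 3 + v and expand: f = -u**3 - 2*u**2*v + u*v**2 - 2*v**3 + v**2.
No constant or linear terms (consistent with a singular point). Quadratic part: v**2. Cubic part: -u**3 - 2*u**2*v + u*v**2 - 2*v**3.
The quadratic part v**2 is a perfect square, so there is a single (double) tangent line v = 0, i.e. y = 3. Restricting the cubic part to that line (v = 0) leaves -u**3 ≠ 0, so f is not divisible by v and the branch is v² ≈ u**3 to lowest order — this is a cusp.
Classification: cusp.


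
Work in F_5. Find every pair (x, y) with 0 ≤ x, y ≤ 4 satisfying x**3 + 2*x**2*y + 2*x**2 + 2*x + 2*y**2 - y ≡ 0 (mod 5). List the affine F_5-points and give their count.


Affine F_5-points: {(0, 0), (0, 3), (1, 0), (1, 2), (2, 0), (2, 4), (3, 1), (3, 3), (4, 3), (4, 4)}; count = 10.

For each of the 25 pairs (x, y) ∈ F_5², evaluate f(x, y) mod 5. Record the zeros.
  x = 0: [0↦0, 1↦1, 2↦1, 3↦0, 4↦3]  zeros at y ∈ {0, 3}
  x = 1: [0↦0, 1↦3, 2↦0, 3↦1, 4↦1]  zeros at y ∈ {0, 2}
  x = 2: [0↦0, 1↦4, 2↦2, 3↦4, 4↦0]  zeros at y ∈ {0, 4}
  x = 3: [0↦1, 1↦0, 2↦3, 3↦0, 4↦1]  zeros at y ∈ {1, 3}
  x = 4: [0↦4, 1↦2, 2↦4, 3↦0, 4↦0]  zeros at y ∈ {3, 4}
Collecting zeros: affine points = {(0, 0), (0, 3), (1, 0), (1, 2), (2, 0), (2, 4), (3, 1), (3, 3), (4, 3), (4, 4)}.
Total count |C(F_5)_aff| = 10.


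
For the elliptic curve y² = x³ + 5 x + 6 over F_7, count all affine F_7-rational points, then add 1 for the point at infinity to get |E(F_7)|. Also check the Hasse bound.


Affine points = {(5, 3), (5, 4), (6, 0)}; affine count = 3; |E(F_7)| = 4.

Discriminant check: Δ ∝ 4a³ + 27b² = 4·5³ + 27·6² = 4·125 + 27·36 ≡ 2 (mod 7). Nonzero ⇒ E is nonsingular.
For each x ∈ F_7, compute rhs = x³ + 5·x + 6 mod 7, then count y ∈ F_7 with y² ≡ rhs.
  x = 0: rhs = 6, matching y values: none (0 points).
  x = 1: rhs = 5, matching y values: none (0 points).
  x = 2: rhs = 3, matching y values: none (0 points).
  x = 3: rhs = 6, matching y values: none (0 points).
  x = 4: rhs = 6, matching y values: none (0 points).
  x = 5: rhs = 2, matching y values: 3, 4 (2 points).
  x = 6: rhs = 0, matching y values: 0 (1 points).
Total affine count: 3.
Full point count |E(F_7)| = 3 + 1 = 4.
Hasse bound: |4 − (7+1)| = |-4| = 4 ≤ 2√7 ≈ 5.2915 ✓.


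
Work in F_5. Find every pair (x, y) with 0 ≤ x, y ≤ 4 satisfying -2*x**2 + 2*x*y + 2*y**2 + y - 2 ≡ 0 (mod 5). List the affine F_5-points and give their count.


Affine F_5-points: {(1, 2), (1, 4), (2, 0), (3, 0), (3, 4)}; count = 5.

For each of the 25 pairs (x, y) ∈ F_5², evaluate f(x, y) mod 5. Record the zeros.
  x = 0: [0↦3, 1↦1, 2↦3, 3↦4, 4↦4]  zeros at y ∈ ∅
  x = 1: [0↦1, 1↦1, 2↦0, 3↦3, 4↦0]  zeros at y ∈ {2, 4}
  x = 2: [0↦0, 1↦2, 2↦3, 3↦3, 4↦2]  zeros at y ∈ {0}
  x = 3: [0↦0, 1↦4, 2↦2, 3↦4, 4↦0]  zeros at y ∈ {0, 4}
  x = 4: [0↦1, 1↦2, 2↦2, 3↦1, 4↦4]  zeros at y ∈ ∅
Collecting zeros: affine points = {(1, 2), (1, 4), (2, 0), (3, 0), (3, 4)}.
Total count |C(F_5)_aff| = 5.


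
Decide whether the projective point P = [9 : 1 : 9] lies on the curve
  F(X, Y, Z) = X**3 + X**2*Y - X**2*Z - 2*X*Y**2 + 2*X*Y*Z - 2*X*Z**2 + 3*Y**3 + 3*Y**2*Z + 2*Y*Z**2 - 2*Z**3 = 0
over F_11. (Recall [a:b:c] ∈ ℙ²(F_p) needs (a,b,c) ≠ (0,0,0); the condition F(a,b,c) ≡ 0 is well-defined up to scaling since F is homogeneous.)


F(9,1,9) ≡ 9 (mod 11); P is NOT on the curve.

Evaluate F(9, 1, 9) term-by-term (mod 11).
  X**3 ↦ 1·729·1·1 = 729
  X**2*Y ↦ 1·81·1·1 = 81
  -X**2*Z ↦ -1·81·1·9 = -729
  -2*X*Y**2 ↦ -2·9·1·1 = -18
  2*X*Y*Z ↦ 2·9·1·9 = 162
  -2*X*Z**2 ↦ -2·9·1·81 = -1458
  3*Y**3 ↦ 3·1·1·1 = 3
  3*Y**2*Z ↦ 3·1·1·9 = 27
  2*Y*Z**2 ↦ 2·1·1·81 = 162
  -2*Z**3 ↦ -2·1·1·729 = -1458
Sum: F(9, 1, 9) = (729) + (81) + (-729) + (-18) + (162) + (-1458) + (3) + (27) + (162) + (-1458) = -2499.
Reducing mod 11: -2499 ≡ 9 (mod 11).
Since F(a, b, c) ≡ 9 ≠ 0 (mod 11), P does NOT lie on the curve.


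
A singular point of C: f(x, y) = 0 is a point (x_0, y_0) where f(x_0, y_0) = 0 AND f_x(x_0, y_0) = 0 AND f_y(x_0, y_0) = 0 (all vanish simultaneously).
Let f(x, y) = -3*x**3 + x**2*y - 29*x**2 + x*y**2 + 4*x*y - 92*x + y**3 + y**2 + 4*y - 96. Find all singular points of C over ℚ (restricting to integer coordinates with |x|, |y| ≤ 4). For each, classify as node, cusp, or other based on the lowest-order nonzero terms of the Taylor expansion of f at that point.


Singular points: {(-3, 1)}; classification: node.

Compute partial derivatives:
  f_x = -9*x**2 + 2*x*y - 58*x + y**2 + 4*y - 92.
  f_y = x**2 + 2*x*y + 4*x + 3*y**2 + 2*y + 4.
Scan x_0 ∈ {−4, ..., 4}. For each x_0, f_y(x_0, y) is a polynomial in y; find its integer roots y ∈ {−4, ..., 4}, then test f_x and f at those candidates.
  x = -4: f_y(-4, y) = 3*y**2 - 6*y + 4; no integer root y with |y| ≤ 4.
  x = -3: f_y(-3, y) = 3*y**2 - 4*y + 1; vanishes at y ∈ {1}. (-3, 1): f_x = 0, f = 0 — SINGULAR.
  x = -2: f_y(-2, y) = 3*y**2 - 2*y; vanishes at y ∈ {0}. (-2, 0): f_x = -12 ≠ 0.
  x = -1: f_y(-1, y) = 3*y**2 + 1; no integer root y with |y| ≤ 4.
  x = 0: f_y(0, y) = 3*y**2 + 2*y + 4; no integer root y with |y| ≤ 4.
  x = 1: f_y(1, y) = 3*y**2 + 4*y + 9; no integer root y with |y| ≤ 4.
  x = 2: f_y(2, y) = 3*y**2 + 6*y + 16; no integer root y with |y| ≤ 4.
  x = 3: f_y(3, y) = 3*y**2 + 8*y + 25; no integer root y with |y| ≤ 4.
  x = 4: f_y(4, y) = 3*y**2 + 10*y + 36; no integer root y with |y| ≤ 4.
Only singular point on the grid: (-3, 1).
Classify: substitute x = -3 + u, y = 1 + v and expand: f = -3*u**3 + u**2*v - u**2 + u*v**2 + v**3 + v**2.
No constant or linear terms (consistent with a singular point). Quadratic part: -u**2 + v**2. Cubic part: -3*u**3 + u**2*v + u*v**2 + v**3.
The quadratic part v**2 - u**2 = (v − u)(v + u) splits into two distinct linear factors, so there are two distinct tangent lines y − 1 = ±(x − -3) — this is a node (ordinary double point).
Classification: node.


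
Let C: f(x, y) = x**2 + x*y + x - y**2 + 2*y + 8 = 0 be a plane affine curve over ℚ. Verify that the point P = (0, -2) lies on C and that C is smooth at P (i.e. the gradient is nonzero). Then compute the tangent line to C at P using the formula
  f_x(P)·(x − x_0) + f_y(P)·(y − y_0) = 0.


Tangent line at P: -x + 6*y + 12 = 0.

Step 1: f(0, -2) = 0, so P lies on C.
Step 2: partial derivatives
  f_x(x, y) = 2*x + y + 1, f_y(x, y) = x - 2*y + 2.
  f_x(P) = -1, f_y(P) = 6 (gradient nonzero, so P is smooth).
Step 3: tangent line at P: -1·(x − 0) + 6·(y − -2) = 0.
Expanding: -x + 6*y + 12 = 0.


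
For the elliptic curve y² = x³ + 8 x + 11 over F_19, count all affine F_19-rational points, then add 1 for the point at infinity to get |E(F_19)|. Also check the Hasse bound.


Affine points = {(0, 7), (0, 12), (1, 1), (1, 18), (2, 4), (2, 15), (3, 9), (3, 10), (5, 9), (5, 10), (6, 3), (6, 16), (7, 7), (7, 12), (8, 6), (8, 13), (11, 9), (11, 10), (12, 7), (12, 12), (14, 6), (14, 13), (16, 6), (16, 13), (17, 5), (17, 14)}; affine count = 26; |E(F_19)| = 27.

Discriminant check: Δ ∝ 4a³ + 27b² = 4·8³ + 27·11² = 4·512 + 27·121 ≡ 14 (mod 19). Nonzero ⇒ E is nonsingular.
For each x ∈ F_19, compute rhs = x³ + 8·x + 11 mod 19, then count y ∈ F_19 with y² ≡ rhs.
  x = 0: rhs = 11, matching y values: 7, 12 (2 points).
  x = 1: rhs = 1, matching y values: 1, 18 (2 points).
  x = 2: rhs = 16, matching y values: 4, 15 (2 points).
  x = 3: rhs = 5, matching y values: 9, 10 (2 points).
  x = 4: rhs = 12, matching y values: none (0 points).
  x = 5: rhs = 5, matching y values: 9, 10 (2 points).
  x = 6: rhs = 9, matching y values: 3, 16 (2 points).
  x = 7: rhs = 11, matching y values: 7, 12 (2 points).
  x = 8: rhs = 17, matching y values: 6, 13 (2 points).
  x = 9: rhs = 14, matching y values: none (0 points).
  x = 10: rhs = 8, matching y values: none (0 points).
  x = 11: rhs = 5, matching y values: 9, 10 (2 points).
  x = 12: rhs = 11, matching y values: 7, 12 (2 points).
  x = 13: rhs = 13, matching y values: none (0 points).
  x = 14: rhs = 17, matching y values: 6, 13 (2 points).
  x = 15: rhs = 10, matching y values: none (0 points).
  x = 16: rhs = 17, matching y values: 6, 13 (2 points).
  x = 17: rhs = 6, matching y values: 5, 14 (2 points).
  x = 18: rhs = 2, matching y values: none (0 points).
Total affine count: 26.
Full point count |E(F_19)| = 26 + 1 = 27.
Hasse bound: |27 − (19+1)| = |7| = 7 ≤ 2√19 ≈ 8.7178 ✓.


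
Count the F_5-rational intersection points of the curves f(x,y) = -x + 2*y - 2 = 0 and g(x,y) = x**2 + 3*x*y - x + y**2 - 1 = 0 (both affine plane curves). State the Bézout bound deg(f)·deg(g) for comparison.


Common zeros: {(0, 1), (3, 0)}; count = 2; Bézout bound = 2.

deg(f) = 1, deg(g) = 2, so Bézout bound = 2.
Scan x ∈ F_5. For each x, list the y ∈ F_5 with f(x, y) ≡ 0 and those with g(x, y) ≡ 0 (mod 5); the common zeros in that column are the intersection.
  x = 0: f ≡ 0 at y ∈ {1}; g ≡ 0 at y ∈ {1, 4}; common: {1}.
  x = 1: f ≡ 0 at y ∈ {4}; g ≡ 0 at y ∈ ∅; common: ∅.
  x = 2: f ≡ 0 at y ∈ {2}; g ≡ 0 at y ∈ ∅; common: ∅.
  x = 3: f ≡ 0 at y ∈ {0}; g ≡ 0 at y ∈ {0, 1}; common: {0}.
  x = 4: f ≡ 0 at y ∈ {3}; g ≡ 0 at y ∈ {4}; common: ∅.
Collecting: common zeros = {(0, 1), (3, 0)}, so the count is 2.
Comparison with the Bézout bound: 2 ≤ 2 = deg(f)·deg(g), as expected for curves with no common component (the bound is attained).


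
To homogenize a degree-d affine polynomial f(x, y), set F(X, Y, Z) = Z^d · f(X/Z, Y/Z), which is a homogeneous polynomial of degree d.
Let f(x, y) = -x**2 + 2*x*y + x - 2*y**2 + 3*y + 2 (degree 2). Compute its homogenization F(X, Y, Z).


F(X, Y, Z) = -X**2 + 2*X*Y + X*Z - 2*Y**2 + 3*Y*Z + 2*Z**2

deg(f) = 2.
Substitute x = X/Z, y = Y/Z into f, then multiply by Z^2.
  monomial -1·x^2·y^0 ↦ -1·X^2·Y^0·Z^0.
  monomial 2·x^1·y^1 ↦ 2·X^1·Y^1·Z^0.
  monomial 1·x^1·y^0 ↦ 1·X^1·Y^0·Z^1.
  monomial -2·x^0·y^2 ↦ -2·X^0·Y^2·Z^0.
  monomial 3·x^0·y^1 ↦ 3·X^0·Y^1·Z^1.
  monomial 2·x^0·y^0 ↦ 2·X^0·Y^0·Z^2.
Collecting: F(X, Y, Z) = -X**2 + 2*X*Y + X*Z - 2*Y**2 + 3*Y*Z + 2*Z**2.


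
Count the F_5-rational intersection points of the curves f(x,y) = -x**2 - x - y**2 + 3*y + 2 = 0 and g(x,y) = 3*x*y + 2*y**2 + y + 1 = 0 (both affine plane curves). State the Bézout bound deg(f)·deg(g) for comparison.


Common zeros: ∅; count = 0; Bézout bound = 4.

deg(f) = 2, deg(g) = 2, so Bézout bound = 4.
Scan x ∈ F_5. For each x, list the y ∈ F_5 with f(x, y) ≡ 0 and those with g(x, y) ≡ 0 (mod 5); the common zeros in that column are the intersection.
  x = 0: f ≡ 0 at y ∈ ∅; g ≡ 0 at y ∈ ∅; common: ∅.
  x = 1: f ≡ 0 at y ∈ {0, 3}; g ≡ 0 at y ∈ ∅; common: ∅.
  x = 2: f ≡ 0 at y ∈ ∅; g ≡ 0 at y ∈ {1, 3}; common: ∅.
  x = 3: f ≡ 0 at y ∈ {0, 3}; g ≡ 0 at y ∈ ∅; common: ∅.
  x = 4: f ≡ 0 at y ∈ ∅; g ≡ 0 at y ∈ {2, 4}; common: ∅.
Collecting: common zeros = ∅, so the count is 0.
Comparison with the Bézout bound: 0 ≤ 4 = deg(f)·deg(g), as expected for curves with no common component (the affine F_5-count falls short of the bound because intersections may lie at infinity, over extension fields, or carry multiplicity).


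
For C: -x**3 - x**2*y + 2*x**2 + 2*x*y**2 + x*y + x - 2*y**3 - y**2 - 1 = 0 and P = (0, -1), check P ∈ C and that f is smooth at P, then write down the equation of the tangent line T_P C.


Tangent line at P: 2*x - 4*y - 4 = 0.

Step 1: f(0, -1) = 0, so P lies on C.
Step 2: partial derivatives
  f_x(x, y) = -3*x**2 - 2*x*y + 4*x + 2*y**2 + y + 1, f_y(x, y) = -x**2 + 4*x*y + x - 6*y**2 - 2*y.
  f_x(P) = 2, f_y(P) = -4 (gradient nonzero, so P is smooth).
Step 3: tangent line at P: 2·(x − 0) + -4·(y − -1) = 0.
Expanding: 2*x - 4*y - 4 = 0.


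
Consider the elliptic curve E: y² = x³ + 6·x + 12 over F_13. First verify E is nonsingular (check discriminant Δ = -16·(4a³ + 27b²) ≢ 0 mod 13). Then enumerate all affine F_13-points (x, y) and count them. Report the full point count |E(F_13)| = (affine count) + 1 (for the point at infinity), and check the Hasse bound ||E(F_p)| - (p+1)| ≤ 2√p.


Affine points = {(0, 5), (0, 8), (4, 3), (4, 10), (6, 2), (6, 11), (8, 0)}; affine count = 7; |E(F_13)| = 8.

Discriminant check: Δ ∝ 4a³ + 27b² = 4·6³ + 27·12² = 4·216 + 27·144 ≡ 7 (mod 13). Nonzero ⇒ E is nonsingular.
For each x ∈ F_13, compute rhs = x³ + 6·x + 12 mod 13, then count y ∈ F_13 with y² ≡ rhs.
  x = 0: rhs = 12, matching y values: 5, 8 (2 points).
  x = 1: rhs = 6, matching y values: none (0 points).
  x = 2: rhs = 6, matching y values: none (0 points).
  x = 3: rhs = 5, matching y values: none (0 points).
  x = 4: rhs = 9, matching y values: 3, 10 (2 points).
  x = 5: rhs = 11, matching y values: none (0 points).
  x = 6: rhs = 4, matching y values: 2, 11 (2 points).
  x = 7: rhs = 7, matching y values: none (0 points).
  x = 8: rhs = 0, matching y values: 0 (1 points).
  x = 9: rhs = 2, matching y values: none (0 points).
  x = 10: rhs = 6, matching y values: none (0 points).
  x = 11: rhs = 5, matching y values: none (0 points).
  x = 12: rhs = 5, matching y values: none (0 points).
Total affine count: 7.
Full point count |E(F_13)| = 7 + 1 = 8.
Hasse bound: |8 − (13+1)| = |-6| = 6 ≤ 2√13 ≈ 7.2111 ✓.


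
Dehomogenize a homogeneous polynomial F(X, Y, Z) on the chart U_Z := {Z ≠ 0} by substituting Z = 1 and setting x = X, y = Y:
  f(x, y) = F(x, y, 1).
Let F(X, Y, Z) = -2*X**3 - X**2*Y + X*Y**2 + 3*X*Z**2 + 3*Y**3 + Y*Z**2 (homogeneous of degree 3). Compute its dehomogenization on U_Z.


f(x, y) = -2*x**3 - x**2*y + x*y**2 + 3*x + 3*y**3 + y

On U_Z we set Z = 1. Each monomial c·X^i·Y^j·Z^k in F becomes c·x^i·y^j·1^k = c·x^i·y^j.
Substituting Z = 1: F(X, Y, 1) = -2*x**3 - x**2*y + x*y**2 + 3*x + 3*y**3 + y.
Note: deg(f) ≤ deg(F) = 3; strict inequality happens when F is divisible by Z (lost terms).


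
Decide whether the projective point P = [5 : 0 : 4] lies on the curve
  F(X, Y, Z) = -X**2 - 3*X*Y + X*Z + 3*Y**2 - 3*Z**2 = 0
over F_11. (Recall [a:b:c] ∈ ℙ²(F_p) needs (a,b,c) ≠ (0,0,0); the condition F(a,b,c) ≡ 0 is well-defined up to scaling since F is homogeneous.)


F(5,0,4) ≡ 2 (mod 11); P is NOT on the curve.

Evaluate F(5, 0, 4) term-by-term (mod 11).
  -X**2 ↦ -1·25·1·1 = -25
  -3*X*Y ↦ -3·5·0·1 = 0
  X*Z ↦ 1·5·1·4 = 20
  3*Y**2 ↦ 3·1·0·1 = 0
  -3*Z**2 ↦ -3·1·1·16 = -48
Sum: F(5, 0, 4) = (-25) + (0) + (20) + (0) + (-48) = -53.
Reducing mod 11: -53 ≡ 2 (mod 11).
Since F(a, b, c) ≡ 2 ≠ 0 (mod 11), P does NOT lie on the curve.


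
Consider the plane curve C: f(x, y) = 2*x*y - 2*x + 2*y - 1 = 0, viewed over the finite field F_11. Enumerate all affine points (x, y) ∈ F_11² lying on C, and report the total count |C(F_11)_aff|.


Affine F_11-points: {(0, 6), (1, 9), (2, 10), (3, 5), (4, 2), (5, 0), (6, 8), (7, 3), (8, 4), (9, 7)}; count = 10.

For each of the 121 pairs (x, y) ∈ F_11², evaluate f(x, y) mod 11. Record the zeros.
  x = 0: [0↦10, 1↦1, 2↦3, 3↦5, 4↦7, 5↦9, 6↦0, 7↦2, 8↦4, 9↦6, 10↦8]  zeros at y ∈ {6}
  x = 1: [0↦8, 1↦1, 2↦5, 3↦9, 4↦2, 5↦6, 6↦10, 7↦3, 8↦7, 9↦0, 10↦4]  zeros at y ∈ {9}
  x = 2: [0↦6, 1↦1, 2↦7, 3↦2, 4↦8, 5↦3, 6↦9, 7↦4, 8↦10, 9↦5, 10↦0]  zeros at y ∈ {10}
  x = 3: [0↦4, 1↦1, 2↦9, 3↦6, 4↦3, 5↦0, 6↦8, 7↦5, 8↦2, 9↦10, 10↦7]  zeros at y ∈ {5}
  x = 4: [0↦2, 1↦1, 2↦0, 3↦10, 4↦9, 5↦8, 6↦7, 7↦6, 8↦5, 9↦4, 10↦3]  zeros at y ∈ {2}
  x = 5: [0↦0, 1↦1, 2↦2, 3↦3, 4↦4, 5↦5, 6↦6, 7↦7, 8↦8, 9↦9, 10↦10]  zeros at y ∈ {0}
  x = 6: [0↦9, 1↦1, 2↦4, 3↦7, 4↦10, 5↦2, 6↦5, 7↦8, 8↦0, 9↦3, 10↦6]  zeros at y ∈ {8}
  x = 7: [0↦7, 1↦1, 2↦6, 3↦0, 4↦5, 5↦10, 6↦4, 7↦9, 8↦3, 9↦8, 10↦2]  zeros at y ∈ {3}
  x = 8: [0↦5, 1↦1, 2↦8, 3↦4, 4↦0, 5↦7, 6↦3, 7↦10, 8↦6, 9↦2, 10↦9]  zeros at y ∈ {4}
  x = 9: [0↦3, 1↦1, 2↦10, 3↦8, 4↦6, 5↦4, 6↦2, 7↦0, 8↦9, 9↦7, 10↦5]  zeros at y ∈ {7}
  x = 10: [0↦1, 1↦1, 2↦1, 3↦1, 4↦1, 5↦1, 6↦1, 7↦1, 8↦1, 9↦1, 10↦1]  zeros at y ∈ ∅
Collecting zeros: affine points = {(0, 6), (1, 9), (2, 10), (3, 5), (4, 2), (5, 0), (6, 8), (7, 3), (8, 4), (9, 7)}.
Total count |C(F_11)_aff| = 10.


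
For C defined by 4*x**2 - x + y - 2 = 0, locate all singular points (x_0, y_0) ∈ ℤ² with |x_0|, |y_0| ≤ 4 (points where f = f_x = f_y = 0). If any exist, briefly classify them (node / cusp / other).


No singular points in the scanned grid; C is smooth there.

Compute partial derivatives:
  f_x = 8*x - 1.
  f_y = 1.
f_y = 1 is a nonzero constant, so f_y never vanishes: no point (x, y) can satisfy f = f_x = f_y = 0. In particular no (x, y) ∈ {−4, ..., 4}² is singular; the curve is smooth.


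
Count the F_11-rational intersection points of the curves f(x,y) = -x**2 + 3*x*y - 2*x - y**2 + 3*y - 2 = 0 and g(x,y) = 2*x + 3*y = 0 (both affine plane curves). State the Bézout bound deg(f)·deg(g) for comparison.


Common zeros: ∅; count = 0; Bézout bound = 2.

deg(f) = 2, deg(g) = 1, so Bézout bound = 2.
Scan x ∈ F_11. For each x, list the y ∈ F_11 with f(x, y) ≡ 0 and those with g(x, y) ≡ 0 (mod 11); the common zeros in that column are the intersection.
  x = 0: f ≡ 0 at y ∈ {1, 2}; g ≡ 0 at y ∈ {0}; common: ∅.
  x = 1: f ≡ 0 at y ∈ {1, 5}; g ≡ 0 at y ∈ {3}; common: ∅.
  x = 2: f ≡ 0 at y ∈ ∅; g ≡ 0 at y ∈ {6}; common: ∅.
  x = 3: f ≡ 0 at y ∈ ∅; g ≡ 0 at y ∈ {9}; common: ∅.
  x = 4: f ≡ 0 at y ∈ {2}; g ≡ 0 at y ∈ {1}; common: ∅.
  x = 5: f ≡ 0 at y ∈ {9}; g ≡ 0 at y ∈ {4}; common: ∅.
  x = 6: f ≡ 0 at y ∈ ∅; g ≡ 0 at y ∈ {7}; common: ∅.
  x = 7: f ≡ 0 at y ∈ ∅; g ≡ 0 at y ∈ {10}; common: ∅.
  x = 8: f ≡ 0 at y ∈ {6, 10}; g ≡ 0 at y ∈ {2}; common: ∅.
  x = 9: f ≡ 0 at y ∈ {9, 10}; g ≡ 0 at y ∈ {5}; common: ∅.
  x = 10: f ≡ 0 at y ∈ ∅; g ≡ 0 at y ∈ {8}; common: ∅.
Collecting: common zeros = ∅, so the count is 0.
Comparison with the Bézout bound: 0 ≤ 2 = deg(f)·deg(g), as expected for curves with no common component (the affine F_11-count falls short of the bound because intersections may lie at infinity, over extension fields, or carry multiplicity).


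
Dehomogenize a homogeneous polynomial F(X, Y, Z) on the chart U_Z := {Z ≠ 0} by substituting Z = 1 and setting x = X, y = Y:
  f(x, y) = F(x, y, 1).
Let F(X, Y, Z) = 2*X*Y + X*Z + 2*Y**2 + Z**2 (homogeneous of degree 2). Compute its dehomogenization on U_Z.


f(x, y) = 2*x*y + x + 2*y**2 + 1

On U_Z we set Z = 1. Each monomial c·X^i·Y^j·Z^k in F becomes c·x^i·y^j·1^k = c·x^i·y^j.
Substituting Z = 1: F(X, Y, 1) = 2*x*y + x + 2*y**2 + 1.
Note: deg(f) ≤ deg(F) = 2; strict inequality happens when F is divisible by Z (lost terms).


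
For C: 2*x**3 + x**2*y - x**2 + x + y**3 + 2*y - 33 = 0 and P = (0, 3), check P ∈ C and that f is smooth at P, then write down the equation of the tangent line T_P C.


Tangent line at P: x + 29*y - 87 = 0.

Step 1: f(0, 3) = 0, so P lies on C.
Step 2: partial derivatives
  f_x(x, y) = 6*x**2 + 2*x*y - 2*x + 1, f_y(x, y) = x**2 + 3*y**2 + 2.
  f_x(P) = 1, f_y(P) = 29 (gradient nonzero, so P is smooth).
Step 3: tangent line at P: 1·(x − 0) + 29·(y − 3) = 0.
Expanding: x + 29*y - 87 = 0.


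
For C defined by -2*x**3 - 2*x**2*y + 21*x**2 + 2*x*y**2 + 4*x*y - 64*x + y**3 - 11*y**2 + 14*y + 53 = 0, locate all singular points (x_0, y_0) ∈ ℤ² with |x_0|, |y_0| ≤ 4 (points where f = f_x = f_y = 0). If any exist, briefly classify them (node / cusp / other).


Singular points: {(3, 2)}; classification: node.

Compute partial derivatives:
  f_x = -6*x**2 - 4*x*y + 42*x + 2*y**2 + 4*y - 64.
  f_y = -2*x**2 + 4*x*y + 4*x + 3*y**2 - 22*y + 14.
Scan x_0 ∈ {−4, ..., 4}. For each x_0, f_y(x_0, y) is a polynomial in y; find its integer roots y ∈ {−4, ..., 4}, then test f_x and f at those candidates.
  x = -4: f_y(-4, y) = 3*y**2 - 38*y - 34; no integer root y with |y| ≤ 4.
  x = -3: f_y(-3, y) = 3*y**2 - 34*y - 16; no integer root y with |y| ≤ 4.
  x = -2: f_y(-2, y) = 3*y**2 - 30*y - 2; no integer root y with |y| ≤ 4.
  x = -1: f_y(-1, y) = 3*y**2 - 26*y + 8; no integer root y with |y| ≤ 4.
  x = 0: f_y(0, y) = 3*y**2 - 22*y + 14; no integer root y with |y| ≤ 4.
  x = 1: f_y(1, y) = 3*y**2 - 18*y + 16; no integer root y with |y| ≤ 4.
  x = 2: f_y(2, y) = 3*y**2 - 14*y + 14; no integer root y with |y| ≤ 4.
  x = 3: f_y(3, y) = 3*y**2 - 10*y + 8; vanishes at y ∈ {2}. (3, 2): f_x = 0, f = 0 — SINGULAR.
  x = 4: f_y(4, y) = 3*y**2 - 6*y - 2; no integer root y with |y| ≤ 4.
Only singular point on the grid: (3, 2).
Classify: substitute x = 3 + u, y = 2 + v and expand: f = -2*u**3 - 2*u**2*v - u**2 + 2*u*v**2 + v**3 + v**2.
No constant or linear terms (consistent with a singular point). Quadratic part: -u**2 + v**2. Cubic part: -2*u**3 - 2*u**2*v + 2*u*v**2 + v**3.
The quadratic part v**2 - u**2 = (v − u)(v + u) splits into two distinct linear factors, so there are two distinct tangent lines y − 2 = ±(x − 3) — this is a node (ordinary double point).
Classification: node.


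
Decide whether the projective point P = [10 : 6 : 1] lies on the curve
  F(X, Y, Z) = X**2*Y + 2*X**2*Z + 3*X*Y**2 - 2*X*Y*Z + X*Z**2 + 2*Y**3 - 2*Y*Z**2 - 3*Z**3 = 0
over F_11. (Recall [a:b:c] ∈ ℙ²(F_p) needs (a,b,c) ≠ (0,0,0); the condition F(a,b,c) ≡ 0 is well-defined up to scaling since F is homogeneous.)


F(10,6,1) ≡ 9 (mod 11); P is NOT on the curve.

Evaluate F(10, 6, 1) term-by-term (mod 11).
  X**2*Y ↦ 1·100·6·1 = 600
  2*X**2*Z ↦ 2·100·1·1 = 200
  3*X*Y**2 ↦ 3·10·36·1 = 1080
  -2*X*Y*Z ↦ -2·10·6·1 = -120
  X*Z**2 ↦ 1·10·1·1 = 10
  2*Y**3 ↦ 2·1·216·1 = 432
  -2*Y*Z**2 ↦ -2·1·6·1 = -12
  -3*Z**3 ↦ -3·1·1·1 = -3
Sum: F(10, 6, 1) = (600) + (200) + (1080) + (-120) + (10) + (432) + (-12) + (-3) = 2187.
Reducing mod 11: 2187 ≡ 9 (mod 11).
Since F(a, b, c) ≡ 9 ≠ 0 (mod 11), P does NOT lie on the curve.


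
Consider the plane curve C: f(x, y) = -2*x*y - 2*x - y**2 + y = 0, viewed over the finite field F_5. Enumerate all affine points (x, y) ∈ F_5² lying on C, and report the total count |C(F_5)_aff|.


Affine F_5-points: {(0, 0), (0, 1), (3, 2), (3, 3)}; count = 4.

For each of the 25 pairs (x, y) ∈ F_5², evaluate f(x, y) mod 5. Record the zeros.
  x = 0: [0↦0, 1↦0, 2↦3, 3↦4, 4↦3]  zeros at y ∈ {0, 1}
  x = 1: [0↦3, 1↦1, 2↦2, 3↦1, 4↦3]  zeros at y ∈ ∅
  x = 2: [0↦1, 1↦2, 2↦1, 3↦3, 4↦3]  zeros at y ∈ ∅
  x = 3: [0↦4, 1↦3, 2↦0, 3↦0, 4↦3]  zeros at y ∈ {2, 3}
  x = 4: [0↦2, 1↦4, 2↦4, 3↦2, 4↦3]  zeros at y ∈ ∅
Collecting zeros: affine points = {(0, 0), (0, 1), (3, 2), (3, 3)}.
Total count |C(F_5)_aff| = 4.


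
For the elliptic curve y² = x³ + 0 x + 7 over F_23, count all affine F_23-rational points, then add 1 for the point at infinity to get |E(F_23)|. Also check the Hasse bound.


Affine points = {(1, 10), (1, 13), (4, 5), (4, 18), (6, 4), (6, 19), (8, 6), (8, 17), (9, 0), (10, 8), (10, 15), (11, 2), (11, 21), (15, 1), (15, 22), (16, 3), (16, 20), (19, 9), (19, 14), (20, 7), (20, 16), (22, 11), (22, 12)}; affine count = 23; |E(F_23)| = 24.

Discriminant check: Δ ∝ 4a³ + 27b² = 4·0³ + 27·7² = 4·0 + 27·49 ≡ 12 (mod 23). Nonzero ⇒ E is nonsingular.
For each x ∈ F_23, compute rhs = x³ + 0·x + 7 mod 23, then count y ∈ F_23 with y² ≡ rhs.
  x = 0: rhs = 7, matching y values: none (0 points).
  x = 1: rhs = 8, matching y values: 10, 13 (2 points).
  x = 2: rhs = 15, matching y values: none (0 points).
  x = 3: rhs = 11, matching y values: none (0 points).
  x = 4: rhs = 2, matching y values: 5, 18 (2 points).
  x = 5: rhs = 17, matching y values: none (0 points).
  x = 6: rhs = 16, matching y values: 4, 19 (2 points).
  x = 7: rhs = 5, matching y values: none (0 points).
  x = 8: rhs = 13, matching y values: 6, 17 (2 points).
  x = 9: rhs = 0, matching y values: 0 (1 points).
  x = 10: rhs = 18, matching y values: 8, 15 (2 points).
  x = 11: rhs = 4, matching y values: 2, 21 (2 points).
  x = 12: rhs = 10, matching y values: none (0 points).
  x = 13: rhs = 19, matching y values: none (0 points).
  x = 14: rhs = 14, matching y values: none (0 points).
  x = 15: rhs = 1, matching y values: 1, 22 (2 points).
  x = 16: rhs = 9, matching y values: 3, 20 (2 points).
  x = 17: rhs = 21, matching y values: none (0 points).
  x = 18: rhs = 20, matching y values: none (0 points).
  x = 19: rhs = 12, matching y values: 9, 14 (2 points).
  x = 20: rhs = 3, matching y values: 7, 16 (2 points).
  x = 21: rhs = 22, matching y values: none (0 points).
  x = 22: rhs = 6, matching y values: 11, 12 (2 points).
Total affine count: 23.
Full point count |E(F_23)| = 23 + 1 = 24.
Hasse bound: |24 − (23+1)| = |0| = 0 ≤ 2√23 ≈ 9.5917 ✓.


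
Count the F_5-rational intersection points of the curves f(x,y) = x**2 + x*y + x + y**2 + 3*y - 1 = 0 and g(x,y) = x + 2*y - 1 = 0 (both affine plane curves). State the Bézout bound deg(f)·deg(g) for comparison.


Common zeros: ∅; count = 0; Bézout bound = 2.

deg(f) = 2, deg(g) = 1, so Bézout bound = 2.
Scan x ∈ F_5. For each x, list the y ∈ F_5 with f(x, y) ≡ 0 and those with g(x, y) ≡ 0 (mod 5); the common zeros in that column are the intersection.
  x = 0: f ≡ 0 at y ∈ ∅; g ≡ 0 at y ∈ {3}; common: ∅.
  x = 1: f ≡ 0 at y ∈ ∅; g ≡ 0 at y ∈ {0}; common: ∅.
  x = 2: f ≡ 0 at y ∈ {0}; g ≡ 0 at y ∈ {2}; common: ∅.
  x = 3: f ≡ 0 at y ∈ ∅; g ≡ 0 at y ∈ {4}; common: ∅.
  x = 4: f ≡ 0 at y ∈ ∅; g ≡ 0 at y ∈ {1}; common: ∅.
Collecting: common zeros = ∅, so the count is 0.
Comparison with the Bézout bound: 0 ≤ 2 = deg(f)·deg(g), as expected for curves with no common component (the affine F_5-count falls short of the bound because intersections may lie at infinity, over extension fields, or carry multiplicity).


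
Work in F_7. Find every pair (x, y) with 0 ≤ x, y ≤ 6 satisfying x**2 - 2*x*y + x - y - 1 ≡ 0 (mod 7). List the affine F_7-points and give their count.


Affine F_7-points: {(0, 6), (1, 5), (2, 1), (4, 6), (5, 2), (6, 1)}; count = 6.

For each of the 49 pairs (x, y) ∈ F_7², evaluate f(x, y) mod 7. Record the zeros.
  x = 0: [0↦6, 1↦5, 2↦4, 3↦3, 4↦2, 5↦1, 6↦0]  zeros at y ∈ {6}
  x = 1: [0↦1, 1↦5, 2↦2, 3↦6, 4↦3, 5↦0, 6↦4]  zeros at y ∈ {5}
  x = 2: [0↦5, 1↦0, 2↦2, 3↦4, 4↦6, 5↦1, 6↦3]  zeros at y ∈ {1}
  x = 3: [0↦4, 1↦4, 2↦4, 3↦4, 4↦4, 5↦4, 6↦4]  zeros at y ∈ ∅
  x = 4: [0↦5, 1↦3, 2↦1, 3↦6, 4↦4, 5↦2, 6↦0]  zeros at y ∈ {6}
  x = 5: [0↦1, 1↦4, 2↦0, 3↦3, 4↦6, 5↦2, 6↦5]  zeros at y ∈ {2}
  x = 6: [0↦6, 1↦0, 2↦1, 3↦2, 4↦3, 5↦4, 6↦5]  zeros at y ∈ {1}
Collecting zeros: affine points = {(0, 6), (1, 5), (2, 1), (4, 6), (5, 2), (6, 1)}.
Total count |C(F_7)_aff| = 6.


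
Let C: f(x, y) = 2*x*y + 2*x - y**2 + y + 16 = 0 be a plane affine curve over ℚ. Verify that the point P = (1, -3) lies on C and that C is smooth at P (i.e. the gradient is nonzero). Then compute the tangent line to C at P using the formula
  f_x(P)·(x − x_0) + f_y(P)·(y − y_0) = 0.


Tangent line at P: -4*x + 9*y + 31 = 0.

Step 1: f(1, -3) = 0, so P lies on C.
Step 2: partial derivatives
  f_x(x, y) = 2*y + 2, f_y(x, y) = 2*x - 2*y + 1.
  f_x(P) = -4, f_y(P) = 9 (gradient nonzero, so P is smooth).
Step 3: tangent line at P: -4·(x − 1) + 9·(y − -3) = 0.
Expanding: -4*x + 9*y + 31 = 0.


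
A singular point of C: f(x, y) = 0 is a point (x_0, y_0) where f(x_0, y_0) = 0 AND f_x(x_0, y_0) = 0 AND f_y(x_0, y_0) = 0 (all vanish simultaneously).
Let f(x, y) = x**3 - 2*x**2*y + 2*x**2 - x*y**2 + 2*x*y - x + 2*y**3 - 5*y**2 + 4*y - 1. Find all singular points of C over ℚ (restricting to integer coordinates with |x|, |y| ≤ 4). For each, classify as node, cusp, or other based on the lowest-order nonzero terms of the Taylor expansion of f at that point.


Singular points: {(0, 1)}; classification: cusp.

Compute partial derivatives:
  f_x = 3*x**2 - 4*x*y + 4*x - y**2 + 2*y - 1.
  f_y = -2*x**2 - 2*x*y + 2*x + 6*y**2 - 10*y + 4.
Scan x_0 ∈ {−4, ..., 4}. For each x_0, f_y(x_0, y) is a polynomial in y; find its integer roots y ∈ {−4, ..., 4}, then test f_x and f at those candidates.
  x = -4: f_y(-4, y) = 6*y**2 - 2*y - 36; no integer root y with |y| ≤ 4.
  x = -3: f_y(-3, y) = 6*y**2 - 4*y - 20; no integer root y with |y| ≤ 4.
  x = -2: f_y(-2, y) = 6*y**2 - 6*y - 8; no integer root y with |y| ≤ 4.
  x = -1: f_y(-1, y) = 6*y**2 - 8*y; vanishes at y ∈ {0}. (-1, 0): f_x = -2 ≠ 0.
  x = 0: f_y(0, y) = 6*y**2 - 10*y + 4; vanishes at y ∈ {1}. (0, 1): f_x = 0, f = 0 — SINGULAR.
  x = 1: f_y(1, y) = 6*y**2 - 12*y + 4; no integer root y with |y| ≤ 4.
  x = 2: f_y(2, y) = 6*y**2 - 14*y; vanishes at y ∈ {0}. (2, 0): f_x = 19 ≠ 0.
  x = 3: f_y(3, y) = 6*y**2 - 16*y - 8; no integer root y with |y| ≤ 4.
  x = 4: f_y(4, y) = 6*y**2 - 18*y - 20; no integer root y with |y| ≤ 4.
Only singular point on the grid: (0, 1).
Classify: substitute x = 0 + u, y = 1 + v and expand: f = u**3 - 2*u**2*v - u*v**2 + 2*v**3 + v**2.
No constant or linear terms (consistent with a singular point). Quadratic part: v**2. Cubic part: u**3 - 2*u**2*v - u*v**2 + 2*v**3.
The quadratic part v**2 is a perfect square, so there is a single (double) tangent line v = 0, i.e. y = 1. Restricting the cubic part to that line (v = 0) leaves u**3 ≠ 0, so f is not divisible by v and the branch is v² ≈ -u**3 to lowest order — this is a cusp.
Classification: cusp.


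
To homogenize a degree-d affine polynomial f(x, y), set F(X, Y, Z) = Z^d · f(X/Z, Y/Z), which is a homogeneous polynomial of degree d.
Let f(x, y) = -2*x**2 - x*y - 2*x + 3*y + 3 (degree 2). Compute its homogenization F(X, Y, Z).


F(X, Y, Z) = -2*X**2 - X*Y - 2*X*Z + 3*Y*Z + 3*Z**2

deg(f) = 2.
Substitute x = X/Z, y = Y/Z into f, then multiply by Z^2.
  monomial -2·x^2·y^0 ↦ -2·X^2·Y^0·Z^0.
  monomial -1·x^1·y^1 ↦ -1·X^1·Y^1·Z^0.
  monomial -2·x^1·y^0 ↦ -2·X^1·Y^0·Z^1.
  monomial 3·x^0·y^1 ↦ 3·X^0·Y^1·Z^1.
  monomial 3·x^0·y^0 ↦ 3·X^0·Y^0·Z^2.
Collecting: F(X, Y, Z) = -2*X**2 - X*Y - 2*X*Z + 3*Y*Z + 3*Z**2.


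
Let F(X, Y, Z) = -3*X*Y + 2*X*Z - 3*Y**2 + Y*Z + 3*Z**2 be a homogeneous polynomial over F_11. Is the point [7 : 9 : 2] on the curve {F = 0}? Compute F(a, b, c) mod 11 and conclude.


F(7,9,2) ≡ 0 (mod 11); P is on the curve.

Evaluate F(7, 9, 2) term-by-term (mod 11).
  -3*X*Y ↦ -3·7·9·1 = -189
  2*X*Z ↦ 2·7·1·2 = 28
  -3*Y**2 ↦ -3·1·81·1 = -243
  Y*Z ↦ 1·1·9·2 = 18
  3*Z**2 ↦ 3·1·1·4 = 12
Sum: F(7, 9, 2) = (-189) + (28) + (-243) + (18) + (12) = -374.
Reducing mod 11: -374 ≡ 0 (mod 11).
Since F(a, b, c) ≡ 0 (mod 11), P lies on the curve.


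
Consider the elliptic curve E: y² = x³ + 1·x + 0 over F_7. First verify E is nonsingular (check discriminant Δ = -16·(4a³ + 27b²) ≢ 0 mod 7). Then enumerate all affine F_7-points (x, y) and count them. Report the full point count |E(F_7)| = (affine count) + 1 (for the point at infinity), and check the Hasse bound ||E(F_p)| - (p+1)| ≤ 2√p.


Affine points = {(0, 0), (1, 3), (1, 4), (3, 3), (3, 4), (5, 2), (5, 5)}; affine count = 7; |E(F_7)| = 8.

Discriminant check: Δ ∝ 4a³ + 27b² = 4·1³ + 27·0² = 4·1 + 27·0 ≡ 4 (mod 7). Nonzero ⇒ E is nonsingular.
For each x ∈ F_7, compute rhs = x³ + 1·x + 0 mod 7, then count y ∈ F_7 with y² ≡ rhs.
  x = 0: rhs = 0, matching y values: 0 (1 points).
  x = 1: rhs = 2, matching y values: 3, 4 (2 points).
  x = 2: rhs = 3, matching y values: none (0 points).
  x = 3: rhs = 2, matching y values: 3, 4 (2 points).
  x = 4: rhs = 5, matching y values: none (0 points).
  x = 5: rhs = 4, matching y values: 2, 5 (2 points).
  x = 6: rhs = 5, matching y values: none (0 points).
Total affine count: 7.
Full point count |E(F_7)| = 7 + 1 = 8.
Hasse bound: |8 − (7+1)| = |0| = 0 ≤ 2√7 ≈ 5.2915 ✓.


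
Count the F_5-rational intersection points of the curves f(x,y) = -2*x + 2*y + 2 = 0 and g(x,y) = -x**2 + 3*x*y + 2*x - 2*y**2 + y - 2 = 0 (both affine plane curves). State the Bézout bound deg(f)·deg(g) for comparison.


Common zeros: {(0, 4)}; count = 1; Bézout bound = 2.

deg(f) = 1, deg(g) = 2, so Bézout bound = 2.
Scan x ∈ F_5. For each x, list the y ∈ F_5 with f(x, y) ≡ 0 and those with g(x, y) ≡ 0 (mod 5); the common zeros in that column are the intersection.
  x = 0: f ≡ 0 at y ∈ {4}; g ≡ 0 at y ∈ {4}; common: {4}.
  x = 1: f ≡ 0 at y ∈ {0}; g ≡ 0 at y ∈ ∅; common: ∅.
  x = 2: f ≡ 0 at y ∈ {1}; g ≡ 0 at y ∈ ∅; common: ∅.
  x = 3: f ≡ 0 at y ∈ {2}; g ≡ 0 at y ∈ {0}; common: ∅.
  x = 4: f ≡ 0 at y ∈ {3}; g ≡ 0 at y ∈ {0, 4}; common: ∅.
Collecting: common zeros = {(0, 4)}, so the count is 1.
Comparison with the Bézout bound: 1 ≤ 2 = deg(f)·deg(g), as expected for curves with no common component (the affine F_5-count falls short of the bound because intersections may lie at infinity, over extension fields, or carry multiplicity).


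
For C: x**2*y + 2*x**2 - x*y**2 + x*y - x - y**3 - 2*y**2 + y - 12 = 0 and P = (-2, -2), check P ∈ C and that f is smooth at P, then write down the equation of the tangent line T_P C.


Tangent line at P: -7*x - 9*y - 32 = 0.

Step 1: f(-2, -2) = 0, so P lies on C.
Step 2: partial derivatives
  f_x(x, y) = 2*x*y + 4*x - y**2 + y - 1, f_y(x, y) = x**2 - 2*x*y + x - 3*y**2 - 4*y + 1.
  f_x(P) = -7, f_y(P) = -9 (gradient nonzero, so P is smooth).
Step 3: tangent line at P: -7·(x − -2) + -9·(y − -2) = 0.
Expanding: -7*x - 9*y - 32 = 0.


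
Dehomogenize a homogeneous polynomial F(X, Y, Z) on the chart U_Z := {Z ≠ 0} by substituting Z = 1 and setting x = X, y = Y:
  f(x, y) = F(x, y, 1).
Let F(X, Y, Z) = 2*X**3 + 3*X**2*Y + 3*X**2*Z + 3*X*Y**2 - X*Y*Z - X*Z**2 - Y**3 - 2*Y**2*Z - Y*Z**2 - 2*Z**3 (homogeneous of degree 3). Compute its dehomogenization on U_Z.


f(x, y) = 2*x**3 + 3*x**2*y + 3*x**2 + 3*x*y**2 - x*y - x - y**3 - 2*y**2 - y - 2

On U_Z we set Z = 1. Each monomial c·X^i·Y^j·Z^k in F becomes c·x^i·y^j·1^k = c·x^i·y^j.
Substituting Z = 1: F(X, Y, 1) = 2*x**3 + 3*x**2*y + 3*x**2 + 3*x*y**2 - x*y - x - y**3 - 2*y**2 - y - 2.
Note: deg(f) ≤ deg(F) = 3; strict inequality happens when F is divisible by Z (lost terms).


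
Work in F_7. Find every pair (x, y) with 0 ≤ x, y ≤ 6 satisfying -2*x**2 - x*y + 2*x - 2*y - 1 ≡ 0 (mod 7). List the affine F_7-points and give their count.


Affine F_7-points: {(0, 3), (1, 2), (2, 4), (3, 3), (4, 4), (6, 2)}; count = 6.

For each of the 49 pairs (x, y) ∈ F_7², evaluate f(x, y) mod 7. Record the zeros.
  x = 0: [0↦6, 1↦4, 2↦2, 3↦0, 4↦5, 5↦3, 6↦1]  zeros at y ∈ {3}
  x = 1: [0↦6, 1↦3, 2↦0, 3↦4, 4↦1, 5↦5, 6↦2]  zeros at y ∈ {2}
  x = 2: [0↦2, 1↦5, 2↦1, 3↦4, 4↦0, 5↦3, 6↦6]  zeros at y ∈ {4}
  x = 3: [0↦1, 1↦3, 2↦5, 3↦0, 4↦2, 5↦4, 6↦6]  zeros at y ∈ {3}
  x = 4: [0↦3, 1↦4, 2↦5, 3↦6, 4↦0, 5↦1, 6↦2]  zeros at y ∈ {4}
  x = 5: [0↦1, 1↦1, 2↦1, 3↦1, 4↦1, 5↦1, 6↦1]  zeros at y ∈ ∅
  x = 6: [0↦2, 1↦1, 2↦0, 3↦6, 4↦5, 5↦4, 6↦3]  zeros at y ∈ {2}
Collecting zeros: affine points = {(0, 3), (1, 2), (2, 4), (3, 3), (4, 4), (6, 2)}.
Total count |C(F_7)_aff| = 6.


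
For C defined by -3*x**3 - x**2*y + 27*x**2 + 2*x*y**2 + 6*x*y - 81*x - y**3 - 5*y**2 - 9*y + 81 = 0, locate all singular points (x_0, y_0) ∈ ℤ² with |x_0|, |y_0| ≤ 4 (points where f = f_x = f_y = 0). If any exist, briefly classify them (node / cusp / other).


Singular points: {(3, 0)}; classification: cusp.

Compute partial derivatives:
  f_x = -9*x**2 - 2*x*y + 54*x + 2*y**2 + 6*y - 81.
  f_y = -x**2 + 4*x*y + 6*x - 3*y**2 - 10*y - 9.
Scan x_0 ∈ {−4, ..., 4}. For each x_0, f_y(x_0, y) is a polynomial in y; find its integer roots y ∈ {−4, ..., 4}, then test f_x and f at those candidates.
  x = -4: f_y(-4, y) = -3*y**2 - 26*y - 49; no integer root y with |y| ≤ 4.
  x = -3: f_y(-3, y) = -3*y**2 - 22*y - 36; no integer root y with |y| ≤ 4.
  x = -2: f_y(-2, y) = -3*y**2 - 18*y - 25; no integer root y with |y| ≤ 4.
  x = -1: f_y(-1, y) = -3*y**2 - 14*y - 16; vanishes at y ∈ {-2}. (-1, -2): f_x = -152 ≠ 0.
  x = 0: f_y(0, y) = -3*y**2 - 10*y - 9; no integer root y with |y| ≤ 4.
  x = 1: f_y(1, y) = -3*y**2 - 6*y - 4; no integer root y with |y| ≤ 4.
  x = 2: f_y(2, y) = -3*y**2 - 2*y - 1; no integer root y with |y| ≤ 4.
  x = 3: f_y(3, y) = -3*y**2 + 2*y; vanishes at y ∈ {0}. (3, 0): f_x = 0, f = 0 — SINGULAR.
  x = 4: f_y(4, y) = -3*y**2 + 6*y - 1; no integer root y with |y| ≤ 4.
Only singular point on the grid: (3, 0).
Classify: substitute x = 3 + u, y = 0 + v and expand: f = -3*u**3 - u**2*v + 2*u*v**2 - v**3 + v**2.
No constant or linear terms (consistent with a singular point). Quadratic part: v**2. Cubic part: -3*u**3 - u**2*v + 2*u*v**2 - v**3.
The quadratic part v**2 is a perfect square, so there is a single (double) tangent line v = 0, i.e. y = 0. Restricting the cubic part to that line (v = 0) leaves -3*u**3 ≠ 0, so f is not divisible by v and the branch is v² ≈ 3*u**3 to lowest order — this is a cusp.
Classification: cusp.
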